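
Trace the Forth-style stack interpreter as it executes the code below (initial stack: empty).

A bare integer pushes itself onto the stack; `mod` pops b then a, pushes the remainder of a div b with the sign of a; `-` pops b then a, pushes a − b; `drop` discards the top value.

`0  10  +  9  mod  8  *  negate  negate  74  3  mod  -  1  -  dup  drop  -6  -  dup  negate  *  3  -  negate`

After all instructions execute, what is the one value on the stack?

0      -> [0]
10     -> [0, 10]
+      -> [10]
9      -> [10, 9]
mod    -> [1]
8      -> [1, 8]
*      -> [8]
negate -> [-8]
negate -> [8]
74     -> [8, 74]
3      -> [8, 74, 3]
mod    -> [8, 2]
-      -> [6]
1      -> [6, 1]
-      -> [5]
dup    -> [5, 5]
drop   -> [5]
-6     -> [5, -6]
-      -> [11]
dup    -> [11, 11]
negate -> [11, -11]
*      -> [-121]
3      -> [-121, 3]
-      -> [-124]
negate -> [124]

124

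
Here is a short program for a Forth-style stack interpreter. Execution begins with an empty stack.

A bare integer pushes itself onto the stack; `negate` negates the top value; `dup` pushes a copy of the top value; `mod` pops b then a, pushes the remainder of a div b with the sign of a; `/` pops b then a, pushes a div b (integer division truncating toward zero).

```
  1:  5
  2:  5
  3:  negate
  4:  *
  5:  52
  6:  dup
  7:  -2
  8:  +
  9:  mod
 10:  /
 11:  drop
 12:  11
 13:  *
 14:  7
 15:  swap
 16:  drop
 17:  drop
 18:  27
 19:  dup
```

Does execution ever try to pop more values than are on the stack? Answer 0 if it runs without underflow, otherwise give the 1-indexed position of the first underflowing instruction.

13

5      -> 5
5      -> 5 5
negate -> 5 -5
*      -> -25
52     -> -25 52
dup    -> -25 52 52
-2     -> -25 52 52 -2
+      -> -25 52 50
mod    -> -25 2
/      -> -12
drop   -> (empty)
11     -> 11
*  — needs 2 operands, stack has 1 → underflow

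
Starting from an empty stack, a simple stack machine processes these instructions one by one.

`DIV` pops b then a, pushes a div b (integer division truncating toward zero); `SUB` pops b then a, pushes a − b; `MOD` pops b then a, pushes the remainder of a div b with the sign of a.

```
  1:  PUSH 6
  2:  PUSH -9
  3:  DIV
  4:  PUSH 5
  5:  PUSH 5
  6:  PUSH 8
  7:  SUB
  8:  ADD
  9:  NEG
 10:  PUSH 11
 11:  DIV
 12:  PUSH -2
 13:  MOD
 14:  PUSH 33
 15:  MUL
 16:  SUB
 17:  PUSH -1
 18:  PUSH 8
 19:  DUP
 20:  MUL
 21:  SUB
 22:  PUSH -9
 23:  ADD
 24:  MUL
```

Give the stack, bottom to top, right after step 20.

[0, -1, 64]

PUSH 6  -> 6
PUSH -9 -> 6 -9
DIV     -> 0
PUSH 5  -> 0 5
PUSH 5  -> 0 5 5
PUSH 8  -> 0 5 5 8
SUB     -> 0 5 -3
ADD     -> 0 2
NEG     -> 0 -2
PUSH 11 -> 0 -2 11
DIV     -> 0 0
PUSH -2 -> 0 0 -2
MOD     -> 0 0
PUSH 33 -> 0 0 33
MUL     -> 0 0
SUB     -> 0
PUSH -1 -> 0 -1
PUSH 8  -> 0 -1 8
DUP     -> 0 -1 8 8
MUL     -> 0 -1 64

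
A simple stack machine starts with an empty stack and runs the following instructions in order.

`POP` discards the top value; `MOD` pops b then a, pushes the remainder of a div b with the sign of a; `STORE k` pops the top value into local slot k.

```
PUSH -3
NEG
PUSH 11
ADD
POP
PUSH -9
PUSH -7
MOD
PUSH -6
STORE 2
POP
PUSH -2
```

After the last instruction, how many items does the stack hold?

PUSH -3  -3
NEG      3
PUSH 11  3 11
ADD      14
POP      (empty)
PUSH -9  -9
PUSH -7  -9 -7
MOD      -2
PUSH -6  -2 -6
STORE 2  -2
POP      (empty)
PUSH -2  -2

1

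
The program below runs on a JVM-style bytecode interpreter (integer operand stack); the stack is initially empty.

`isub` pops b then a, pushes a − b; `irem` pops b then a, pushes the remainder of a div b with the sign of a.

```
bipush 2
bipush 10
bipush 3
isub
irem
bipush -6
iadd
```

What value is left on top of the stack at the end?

bipush 2   2
bipush 10  2 10
bipush 3   2 10 3
isub       2 7
irem       2
bipush -6  2 -6
iadd       -4

-4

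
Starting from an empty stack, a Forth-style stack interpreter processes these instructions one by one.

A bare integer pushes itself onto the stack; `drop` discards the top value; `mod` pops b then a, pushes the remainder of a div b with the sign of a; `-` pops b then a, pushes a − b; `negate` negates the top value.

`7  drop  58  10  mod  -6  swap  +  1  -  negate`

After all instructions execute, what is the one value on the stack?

-1

7       7
drop    (empty)
58      58
10      58 10
mod     8
-6      8 -6
swap    -6 8
+       2
1       2 1
-       1
negate  -1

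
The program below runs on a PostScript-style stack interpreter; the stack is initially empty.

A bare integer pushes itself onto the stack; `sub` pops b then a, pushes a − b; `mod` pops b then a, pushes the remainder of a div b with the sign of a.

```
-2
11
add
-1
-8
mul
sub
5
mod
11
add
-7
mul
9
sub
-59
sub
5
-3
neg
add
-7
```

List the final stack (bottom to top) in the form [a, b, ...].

[-34, 8, -7]

-2  : -2
11  : -2 11
add : 9
-1  : 9 -1
-8  : 9 -1 -8
mul : 9 8
sub : 1
5   : 1 5
mod : 1
11  : 1 11
add : 12
-7  : 12 -7
mul : -84
9   : -84 9
sub : -93
-59 : -93 -59
sub : -34
5   : -34 5
-3  : -34 5 -3
neg : -34 5 3
add : -34 8
-7  : -34 8 -7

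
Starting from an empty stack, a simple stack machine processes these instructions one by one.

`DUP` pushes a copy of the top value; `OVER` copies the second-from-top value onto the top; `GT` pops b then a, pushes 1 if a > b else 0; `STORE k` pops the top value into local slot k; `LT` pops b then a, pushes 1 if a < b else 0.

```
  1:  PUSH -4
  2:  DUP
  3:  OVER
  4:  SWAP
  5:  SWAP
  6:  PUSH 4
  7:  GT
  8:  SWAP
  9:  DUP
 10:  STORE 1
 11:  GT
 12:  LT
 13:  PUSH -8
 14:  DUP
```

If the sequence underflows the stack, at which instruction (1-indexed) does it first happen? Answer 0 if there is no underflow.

0

PUSH -4 -> [-4]
DUP     -> [-4, -4]
OVER    -> [-4, -4, -4]
SWAP    -> [-4, -4, -4]
SWAP    -> [-4, -4, -4]
PUSH 4  -> [-4, -4, -4, 4]
GT      -> [-4, -4, 0]
SWAP    -> [-4, 0, -4]
DUP     -> [-4, 0, -4, -4]
STORE 1 -> [-4, 0, -4]
GT      -> [-4, 1]
LT      -> [1]
PUSH -8 -> [1, -8]
DUP     -> [1, -8, -8]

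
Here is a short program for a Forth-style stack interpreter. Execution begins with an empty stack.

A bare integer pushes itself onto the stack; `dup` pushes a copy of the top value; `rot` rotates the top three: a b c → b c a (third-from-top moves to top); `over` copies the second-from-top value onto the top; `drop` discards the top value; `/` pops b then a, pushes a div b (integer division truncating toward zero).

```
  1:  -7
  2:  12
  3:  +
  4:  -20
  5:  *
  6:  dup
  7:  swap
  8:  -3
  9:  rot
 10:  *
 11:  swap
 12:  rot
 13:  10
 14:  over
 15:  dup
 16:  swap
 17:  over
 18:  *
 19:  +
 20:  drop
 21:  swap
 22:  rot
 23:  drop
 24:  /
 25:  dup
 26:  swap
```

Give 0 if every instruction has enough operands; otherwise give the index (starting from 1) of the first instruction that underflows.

12

-7   : [-7]
12   : [-7, 12]
+    : [5]
-20  : [5, -20]
*    : [-100]
dup  : [-100, -100]
swap : [-100, -100]
-3   : [-100, -100, -3]
rot  : [-100, -3, -100]
*    : [-100, 300]
swap : [300, -100]
rot  — needs 3 operands, stack has 2 → underflow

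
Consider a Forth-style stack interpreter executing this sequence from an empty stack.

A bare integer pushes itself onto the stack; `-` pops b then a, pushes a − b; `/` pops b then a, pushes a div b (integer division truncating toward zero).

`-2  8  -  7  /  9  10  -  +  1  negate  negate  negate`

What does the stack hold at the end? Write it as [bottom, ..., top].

-2     : -2
8      : -2 8
-      : -10
7      : -10 7
/      : -1
9      : -1 9
10     : -1 9 10
-      : -1 -1
+      : -2
1      : -2 1
negate : -2 -1
negate : -2 1
negate : -2 -1

[-2, -1]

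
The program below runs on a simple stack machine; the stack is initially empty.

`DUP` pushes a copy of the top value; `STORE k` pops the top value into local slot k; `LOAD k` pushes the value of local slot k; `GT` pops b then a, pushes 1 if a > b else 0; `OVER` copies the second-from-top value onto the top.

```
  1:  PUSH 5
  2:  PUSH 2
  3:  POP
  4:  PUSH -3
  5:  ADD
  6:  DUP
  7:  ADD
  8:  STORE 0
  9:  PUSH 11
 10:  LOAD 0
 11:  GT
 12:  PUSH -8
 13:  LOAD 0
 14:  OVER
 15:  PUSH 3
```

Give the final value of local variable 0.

4

PUSH 5  → 5
PUSH 2  → 5 2
POP     → 5
PUSH -3 → 5 -3
ADD     → 2
DUP     → 2 2
ADD     → 4
STORE 0 → (empty)
PUSH 11 → 11
LOAD 0  → 11 4
GT      → 1
PUSH -8 → 1 -8
LOAD 0  → 1 -8 4
OVER    → 1 -8 4 -8
PUSH 3  → 1 -8 4 -8 3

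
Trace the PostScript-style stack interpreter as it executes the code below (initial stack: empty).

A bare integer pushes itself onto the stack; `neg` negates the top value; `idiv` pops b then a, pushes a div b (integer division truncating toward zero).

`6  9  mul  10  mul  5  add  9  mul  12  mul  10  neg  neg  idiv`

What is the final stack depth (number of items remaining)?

1

6    -> [6]
9    -> [6, 9]
mul  -> [54]
10   -> [54, 10]
mul  -> [540]
5    -> [540, 5]
add  -> [545]
9    -> [545, 9]
mul  -> [4905]
12   -> [4905, 12]
mul  -> [58860]
10   -> [58860, 10]
neg  -> [58860, -10]
neg  -> [58860, 10]
idiv -> [5886]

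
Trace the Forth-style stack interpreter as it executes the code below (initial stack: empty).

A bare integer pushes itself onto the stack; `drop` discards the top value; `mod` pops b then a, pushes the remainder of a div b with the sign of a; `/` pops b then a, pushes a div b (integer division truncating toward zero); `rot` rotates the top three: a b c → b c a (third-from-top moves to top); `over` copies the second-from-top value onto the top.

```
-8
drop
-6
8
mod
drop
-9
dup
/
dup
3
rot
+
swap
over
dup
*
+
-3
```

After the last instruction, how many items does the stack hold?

-8   -> -8
drop -> (empty)
-6   -> -6
8    -> -6 8
mod  -> -6
drop -> (empty)
-9   -> -9
dup  -> -9 -9
/    -> 1
dup  -> 1 1
3    -> 1 1 3
rot  -> 1 3 1
+    -> 1 4
swap -> 4 1
over -> 4 1 4
dup  -> 4 1 4 4
*    -> 4 1 16
+    -> 4 17
-3   -> 4 17 -3

3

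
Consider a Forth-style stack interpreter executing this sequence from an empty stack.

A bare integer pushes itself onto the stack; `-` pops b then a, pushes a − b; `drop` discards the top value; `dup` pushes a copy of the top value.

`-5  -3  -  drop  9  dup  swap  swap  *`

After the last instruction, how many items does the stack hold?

-5    -5
-3    -5 -3
-     -2
drop  (empty)
9     9
dup   9 9
swap  9 9
swap  9 9
*     81

1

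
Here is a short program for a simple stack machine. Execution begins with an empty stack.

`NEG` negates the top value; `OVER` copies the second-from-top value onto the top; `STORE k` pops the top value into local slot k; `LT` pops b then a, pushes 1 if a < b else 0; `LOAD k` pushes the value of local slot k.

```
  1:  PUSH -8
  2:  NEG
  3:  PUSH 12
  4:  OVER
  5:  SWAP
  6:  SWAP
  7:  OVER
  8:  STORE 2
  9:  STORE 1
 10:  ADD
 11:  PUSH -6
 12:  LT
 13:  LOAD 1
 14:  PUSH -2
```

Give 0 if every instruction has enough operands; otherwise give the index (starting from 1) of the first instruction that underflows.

0

PUSH -8 → -8
NEG     → 8
PUSH 12 → 8 12
OVER    → 8 12 8
SWAP    → 8 8 12
SWAP    → 8 12 8
OVER    → 8 12 8 12
STORE 2 → 8 12 8
STORE 1 → 8 12
ADD     → 20
PUSH -6 → 20 -6
LT      → 0
LOAD 1  → 0 8
PUSH -2 → 0 8 -2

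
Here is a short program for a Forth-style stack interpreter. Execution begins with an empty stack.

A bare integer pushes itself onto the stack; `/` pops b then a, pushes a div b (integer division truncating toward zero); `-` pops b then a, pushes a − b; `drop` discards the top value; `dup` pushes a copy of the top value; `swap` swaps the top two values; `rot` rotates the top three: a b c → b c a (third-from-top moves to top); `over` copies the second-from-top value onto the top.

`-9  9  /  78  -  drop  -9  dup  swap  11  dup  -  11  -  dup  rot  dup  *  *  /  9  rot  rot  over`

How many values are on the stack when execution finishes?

4

-9    [-9]
9     [-9, 9]
/     [-1]
78    [-1, 78]
-     [-79]
drop  []
-9    [-9]
dup   [-9, -9]
swap  [-9, -9]
11    [-9, -9, 11]
dup   [-9, -9, 11, 11]
-     [-9, -9, 0]
11    [-9, -9, 0, 11]
-     [-9, -9, -11]
dup   [-9, -9, -11, -11]
rot   [-9, -11, -11, -9]
dup   [-9, -11, -11, -9, -9]
*     [-9, -11, -11, 81]
*     [-9, -11, -891]
/     [-9, 0]
9     [-9, 0, 9]
rot   [0, 9, -9]
rot   [9, -9, 0]
over  [9, -9, 0, -9]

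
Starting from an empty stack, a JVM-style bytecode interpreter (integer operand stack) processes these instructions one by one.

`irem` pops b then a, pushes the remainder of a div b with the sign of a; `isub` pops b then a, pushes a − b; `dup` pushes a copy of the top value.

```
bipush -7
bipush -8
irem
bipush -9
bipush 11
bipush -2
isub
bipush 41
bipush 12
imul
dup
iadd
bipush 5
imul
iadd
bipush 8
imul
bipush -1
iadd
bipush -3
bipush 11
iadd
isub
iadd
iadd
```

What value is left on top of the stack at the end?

39439

bipush -7 : -7
bipush -8 : -7 -8
irem      : -7
bipush -9 : -7 -9
bipush 11 : -7 -9 11
bipush -2 : -7 -9 11 -2
isub      : -7 -9 13
bipush 41 : -7 -9 13 41
bipush 12 : -7 -9 13 41 12
imul      : -7 -9 13 492
dup       : -7 -9 13 492 492
iadd      : -7 -9 13 984
bipush 5  : -7 -9 13 984 5
imul      : -7 -9 13 4920
iadd      : -7 -9 4933
bipush 8  : -7 -9 4933 8
imul      : -7 -9 39464
bipush -1 : -7 -9 39464 -1
iadd      : -7 -9 39463
bipush -3 : -7 -9 39463 -3
bipush 11 : -7 -9 39463 -3 11
iadd      : -7 -9 39463 8
isub      : -7 -9 39455
iadd      : -7 39446
iadd      : 39439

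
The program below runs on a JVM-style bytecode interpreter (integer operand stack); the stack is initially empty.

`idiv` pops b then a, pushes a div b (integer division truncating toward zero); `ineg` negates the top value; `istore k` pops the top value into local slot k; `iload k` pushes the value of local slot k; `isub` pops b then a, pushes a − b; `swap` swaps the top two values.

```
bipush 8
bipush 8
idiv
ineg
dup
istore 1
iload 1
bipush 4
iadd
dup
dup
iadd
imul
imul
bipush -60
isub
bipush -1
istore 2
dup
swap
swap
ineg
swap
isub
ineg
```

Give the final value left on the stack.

bipush 8   → 8
bipush 8   → 8 8
idiv       → 1
ineg       → -1
dup        → -1 -1
istore 1   → -1
iload 1    → -1 -1
bipush 4   → -1 -1 4
iadd       → -1 3
dup        → -1 3 3
dup        → -1 3 3 3
iadd       → -1 3 6
imul       → -1 18
imul       → -18
bipush -60 → -18 -60
isub       → 42
bipush -1  → 42 -1
istore 2   → 42
dup        → 42 42
swap       → 42 42
swap       → 42 42
ineg       → 42 -42
swap       → -42 42
isub       → -84
ineg       → 84

84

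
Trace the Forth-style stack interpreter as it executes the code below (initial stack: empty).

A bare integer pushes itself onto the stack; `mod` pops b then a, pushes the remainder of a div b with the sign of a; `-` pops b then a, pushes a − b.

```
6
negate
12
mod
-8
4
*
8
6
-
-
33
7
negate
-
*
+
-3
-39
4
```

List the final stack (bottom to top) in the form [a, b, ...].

6      : [6]
negate : [-6]
12     : [-6, 12]
mod    : [-6]
-8     : [-6, -8]
4      : [-6, -8, 4]
*      : [-6, -32]
8      : [-6, -32, 8]
6      : [-6, -32, 8, 6]
-      : [-6, -32, 2]
-      : [-6, -34]
33     : [-6, -34, 33]
7      : [-6, -34, 33, 7]
negate : [-6, -34, 33, -7]
-      : [-6, -34, 40]
*      : [-6, -1360]
+      : [-1366]
-3     : [-1366, -3]
-39    : [-1366, -3, -39]
4      : [-1366, -3, -39, 4]

[-1366, -3, -39, 4]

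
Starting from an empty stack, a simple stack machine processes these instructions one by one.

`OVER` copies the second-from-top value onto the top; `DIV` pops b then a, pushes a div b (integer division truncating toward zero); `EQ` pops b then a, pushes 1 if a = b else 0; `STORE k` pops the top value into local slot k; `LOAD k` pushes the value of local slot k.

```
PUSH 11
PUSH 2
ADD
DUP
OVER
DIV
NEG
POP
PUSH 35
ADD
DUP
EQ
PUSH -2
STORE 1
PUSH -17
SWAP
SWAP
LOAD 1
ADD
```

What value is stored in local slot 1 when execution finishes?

PUSH 11  → 11
PUSH 2   → 11 2
ADD      → 13
DUP      → 13 13
OVER     → 13 13 13
DIV      → 13 1
NEG      → 13 -1
POP      → 13
PUSH 35  → 13 35
ADD      → 48
DUP      → 48 48
EQ       → 1
PUSH -2  → 1 -2
STORE 1  → 1
PUSH -17 → 1 -17
SWAP     → -17 1
SWAP     → 1 -17
LOAD 1   → 1 -17 -2
ADD      → 1 -19

-2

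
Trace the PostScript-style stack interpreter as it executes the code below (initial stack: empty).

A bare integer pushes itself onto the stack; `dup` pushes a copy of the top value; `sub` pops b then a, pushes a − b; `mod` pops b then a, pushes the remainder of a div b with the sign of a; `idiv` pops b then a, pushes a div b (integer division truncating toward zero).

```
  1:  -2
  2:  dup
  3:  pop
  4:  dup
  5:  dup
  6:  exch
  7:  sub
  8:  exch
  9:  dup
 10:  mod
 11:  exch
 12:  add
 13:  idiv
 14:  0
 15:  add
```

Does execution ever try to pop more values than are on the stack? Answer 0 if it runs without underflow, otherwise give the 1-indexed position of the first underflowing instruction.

-2   → [-2]
dup  → [-2, -2]
pop  → [-2]
dup  → [-2, -2]
dup  → [-2, -2, -2]
exch → [-2, -2, -2]
sub  → [-2, 0]
exch → [0, -2]
dup  → [0, -2, -2]
mod  → [0, 0]
exch → [0, 0]
add  → [0]
idiv  — needs 2 operands, stack has 1 → underflow

13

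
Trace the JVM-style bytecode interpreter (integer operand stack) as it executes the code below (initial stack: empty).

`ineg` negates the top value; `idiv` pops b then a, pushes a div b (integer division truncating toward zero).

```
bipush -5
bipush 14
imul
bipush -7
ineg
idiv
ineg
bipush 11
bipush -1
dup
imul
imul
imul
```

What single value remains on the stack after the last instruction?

bipush -5 -> [-5]
bipush 14 -> [-5, 14]
imul      -> [-70]
bipush -7 -> [-70, -7]
ineg      -> [-70, 7]
idiv      -> [-10]
ineg      -> [10]
bipush 11 -> [10, 11]
bipush -1 -> [10, 11, -1]
dup       -> [10, 11, -1, -1]
imul      -> [10, 11, 1]
imul      -> [10, 11]
imul      -> [110]

110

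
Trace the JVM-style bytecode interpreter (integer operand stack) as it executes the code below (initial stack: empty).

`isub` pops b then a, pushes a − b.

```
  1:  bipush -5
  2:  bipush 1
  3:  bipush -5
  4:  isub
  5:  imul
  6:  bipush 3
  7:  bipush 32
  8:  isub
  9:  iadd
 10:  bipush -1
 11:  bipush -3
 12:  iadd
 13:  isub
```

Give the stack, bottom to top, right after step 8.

bipush -5 : -5
bipush 1  : -5 1
bipush -5 : -5 1 -5
isub      : -5 6
imul      : -30
bipush 3  : -30 3
bipush 32 : -30 3 32
isub      : -30 -29

[-30, -29]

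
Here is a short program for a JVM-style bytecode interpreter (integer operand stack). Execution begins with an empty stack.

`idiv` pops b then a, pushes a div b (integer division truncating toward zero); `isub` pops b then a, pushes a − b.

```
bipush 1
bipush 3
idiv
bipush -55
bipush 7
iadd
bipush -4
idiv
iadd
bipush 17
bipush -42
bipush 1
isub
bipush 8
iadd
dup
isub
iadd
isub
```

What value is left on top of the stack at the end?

bipush 1   : 1
bipush 3   : 1 3
idiv       : 0
bipush -55 : 0 -55
bipush 7   : 0 -55 7
iadd       : 0 -48
bipush -4  : 0 -48 -4
idiv       : 0 12
iadd       : 12
bipush 17  : 12 17
bipush -42 : 12 17 -42
bipush 1   : 12 17 -42 1
isub       : 12 17 -43
bipush 8   : 12 17 -43 8
iadd       : 12 17 -35
dup        : 12 17 -35 -35
isub       : 12 17 0
iadd       : 12 17
isub       : -5

-5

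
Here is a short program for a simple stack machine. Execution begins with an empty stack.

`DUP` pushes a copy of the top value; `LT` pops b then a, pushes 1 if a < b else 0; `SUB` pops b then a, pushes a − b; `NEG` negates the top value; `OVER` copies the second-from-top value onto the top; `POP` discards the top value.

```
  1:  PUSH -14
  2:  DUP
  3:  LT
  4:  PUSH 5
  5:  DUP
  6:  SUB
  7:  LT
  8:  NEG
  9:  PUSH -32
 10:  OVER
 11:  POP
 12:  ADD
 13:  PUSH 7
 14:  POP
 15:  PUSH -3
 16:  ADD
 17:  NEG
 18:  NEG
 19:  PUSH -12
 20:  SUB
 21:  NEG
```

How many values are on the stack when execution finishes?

1

PUSH -14 → -14
DUP      → -14 -14
LT       → 0
PUSH 5   → 0 5
DUP      → 0 5 5
SUB      → 0 0
LT       → 0
NEG      → 0
PUSH -32 → 0 -32
OVER     → 0 -32 0
POP      → 0 -32
ADD      → -32
PUSH 7   → -32 7
POP      → -32
PUSH -3  → -32 -3
ADD      → -35
NEG      → 35
NEG      → -35
PUSH -12 → -35 -12
SUB      → -23
NEG      → 23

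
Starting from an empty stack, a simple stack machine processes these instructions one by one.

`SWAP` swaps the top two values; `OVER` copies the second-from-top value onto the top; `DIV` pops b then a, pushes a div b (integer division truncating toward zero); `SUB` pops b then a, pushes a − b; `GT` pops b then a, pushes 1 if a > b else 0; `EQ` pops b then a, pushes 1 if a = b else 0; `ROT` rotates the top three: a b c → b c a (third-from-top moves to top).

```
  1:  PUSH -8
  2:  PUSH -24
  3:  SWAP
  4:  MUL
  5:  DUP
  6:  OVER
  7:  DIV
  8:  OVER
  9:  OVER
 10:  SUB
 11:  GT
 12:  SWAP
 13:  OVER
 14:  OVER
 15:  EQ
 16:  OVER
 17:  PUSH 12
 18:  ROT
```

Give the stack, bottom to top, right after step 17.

[0, 192, 0, 192, 12]

PUSH -8  → [-8]
PUSH -24 → [-8, -24]
SWAP     → [-24, -8]
MUL      → [192]
DUP      → [192, 192]
OVER     → [192, 192, 192]
DIV      → [192, 1]
OVER     → [192, 1, 192]
OVER     → [192, 1, 192, 1]
SUB      → [192, 1, 191]
GT       → [192, 0]
SWAP     → [0, 192]
OVER     → [0, 192, 0]
OVER     → [0, 192, 0, 192]
EQ       → [0, 192, 0]
OVER     → [0, 192, 0, 192]
PUSH 12  → [0, 192, 0, 192, 12]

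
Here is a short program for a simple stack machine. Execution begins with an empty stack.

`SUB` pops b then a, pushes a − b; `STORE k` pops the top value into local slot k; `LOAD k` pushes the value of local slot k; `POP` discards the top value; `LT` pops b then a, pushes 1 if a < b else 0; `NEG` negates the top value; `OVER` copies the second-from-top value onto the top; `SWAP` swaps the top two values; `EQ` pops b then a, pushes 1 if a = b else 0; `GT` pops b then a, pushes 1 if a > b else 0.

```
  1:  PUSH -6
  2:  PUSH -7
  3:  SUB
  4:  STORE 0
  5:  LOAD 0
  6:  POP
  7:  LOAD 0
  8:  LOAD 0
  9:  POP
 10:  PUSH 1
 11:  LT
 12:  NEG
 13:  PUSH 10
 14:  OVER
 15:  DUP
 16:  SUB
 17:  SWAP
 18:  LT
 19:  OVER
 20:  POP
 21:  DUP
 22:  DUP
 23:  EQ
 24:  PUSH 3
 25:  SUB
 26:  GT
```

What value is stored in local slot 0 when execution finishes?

1

PUSH -6 : -6
PUSH -7 : -6 -7
SUB     : 1
STORE 0 : (empty)
LOAD 0  : 1
POP     : (empty)
LOAD 0  : 1
LOAD 0  : 1 1
POP     : 1
PUSH 1  : 1 1
LT      : 0
NEG     : 0
PUSH 10 : 0 10
OVER    : 0 10 0
DUP     : 0 10 0 0
SUB     : 0 10 0
SWAP    : 0 0 10
LT      : 0 1
OVER    : 0 1 0
POP     : 0 1
DUP     : 0 1 1
DUP     : 0 1 1 1
EQ      : 0 1 1
PUSH 3  : 0 1 1 3
SUB     : 0 1 -2
GT      : 0 1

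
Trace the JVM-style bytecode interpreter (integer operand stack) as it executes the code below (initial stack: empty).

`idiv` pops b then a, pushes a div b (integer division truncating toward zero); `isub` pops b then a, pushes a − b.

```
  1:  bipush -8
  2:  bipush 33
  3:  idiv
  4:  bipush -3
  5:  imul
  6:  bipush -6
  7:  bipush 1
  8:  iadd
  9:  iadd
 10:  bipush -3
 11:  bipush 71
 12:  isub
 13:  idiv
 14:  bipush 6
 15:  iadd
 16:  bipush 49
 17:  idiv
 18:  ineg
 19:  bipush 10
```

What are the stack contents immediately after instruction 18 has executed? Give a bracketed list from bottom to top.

[0]

bipush -8 : [-8]
bipush 33 : [-8, 33]
idiv      : [0]
bipush -3 : [0, -3]
imul      : [0]
bipush -6 : [0, -6]
bipush 1  : [0, -6, 1]
iadd      : [0, -5]
iadd      : [-5]
bipush -3 : [-5, -3]
bipush 71 : [-5, -3, 71]
isub      : [-5, -74]
idiv      : [0]
bipush 6  : [0, 6]
iadd      : [6]
bipush 49 : [6, 49]
idiv      : [0]
ineg      : [0]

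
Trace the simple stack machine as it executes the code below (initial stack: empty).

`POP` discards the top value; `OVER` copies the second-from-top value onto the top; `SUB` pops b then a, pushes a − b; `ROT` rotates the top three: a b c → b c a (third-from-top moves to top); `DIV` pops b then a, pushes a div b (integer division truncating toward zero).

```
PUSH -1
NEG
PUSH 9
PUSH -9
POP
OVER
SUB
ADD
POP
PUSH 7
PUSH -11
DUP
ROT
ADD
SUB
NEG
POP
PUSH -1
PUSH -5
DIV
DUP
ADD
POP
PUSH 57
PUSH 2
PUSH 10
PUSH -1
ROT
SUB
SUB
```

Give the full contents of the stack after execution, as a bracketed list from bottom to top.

PUSH -1  → -1
NEG      → 1
PUSH 9   → 1 9
PUSH -9  → 1 9 -9
POP      → 1 9
OVER     → 1 9 1
SUB      → 1 8
ADD      → 9
POP      → (empty)
PUSH 7   → 7
PUSH -11 → 7 -11
DUP      → 7 -11 -11
ROT      → -11 -11 7
ADD      → -11 -4
SUB      → -7
NEG      → 7
POP      → (empty)
PUSH -1  → -1
PUSH -5  → -1 -5
DIV      → 0
DUP      → 0 0
ADD      → 0
POP      → (empty)
PUSH 57  → 57
PUSH 2   → 57 2
PUSH 10  → 57 2 10
PUSH -1  → 57 2 10 -1
ROT      → 57 10 -1 2
SUB      → 57 10 -3
SUB      → 57 13

[57, 13]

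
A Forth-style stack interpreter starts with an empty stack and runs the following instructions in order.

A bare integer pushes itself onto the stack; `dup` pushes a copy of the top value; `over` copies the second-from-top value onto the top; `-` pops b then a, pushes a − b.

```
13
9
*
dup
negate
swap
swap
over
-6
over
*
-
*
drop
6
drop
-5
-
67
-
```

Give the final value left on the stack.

13     -> 13
9      -> 13 9
*      -> 117
dup    -> 117 117
negate -> 117 -117
swap   -> -117 117
swap   -> 117 -117
over   -> 117 -117 117
-6     -> 117 -117 117 -6
over   -> 117 -117 117 -6 117
*      -> 117 -117 117 -702
-      -> 117 -117 819
*      -> 117 -95823
drop   -> 117
6      -> 117 6
drop   -> 117
-5     -> 117 -5
-      -> 122
67     -> 122 67
-      -> 55

55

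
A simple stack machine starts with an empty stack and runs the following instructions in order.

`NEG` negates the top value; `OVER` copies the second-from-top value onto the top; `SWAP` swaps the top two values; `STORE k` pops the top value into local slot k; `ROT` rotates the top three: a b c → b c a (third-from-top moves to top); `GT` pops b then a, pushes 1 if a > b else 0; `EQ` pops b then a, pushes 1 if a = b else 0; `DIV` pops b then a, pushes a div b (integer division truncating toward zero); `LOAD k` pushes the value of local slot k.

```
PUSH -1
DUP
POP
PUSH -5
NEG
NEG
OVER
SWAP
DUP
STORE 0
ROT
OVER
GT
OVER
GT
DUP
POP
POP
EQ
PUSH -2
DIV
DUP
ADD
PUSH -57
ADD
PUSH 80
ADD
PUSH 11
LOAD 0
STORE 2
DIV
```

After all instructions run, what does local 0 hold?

-5

PUSH -1   [-1]
DUP       [-1, -1]
POP       [-1]
PUSH -5   [-1, -5]
NEG       [-1, 5]
NEG       [-1, -5]
OVER      [-1, -5, -1]
SWAP      [-1, -1, -5]
DUP       [-1, -1, -5, -5]
STORE 0   [-1, -1, -5]
ROT       [-1, -5, -1]
OVER      [-1, -5, -1, -5]
GT        [-1, -5, 1]
OVER      [-1, -5, 1, -5]
GT        [-1, -5, 1]
DUP       [-1, -5, 1, 1]
POP       [-1, -5, 1]
POP       [-1, -5]
EQ        [0]
PUSH -2   [0, -2]
DIV       [0]
DUP       [0, 0]
ADD       [0]
PUSH -57  [0, -57]
ADD       [-57]
PUSH 80   [-57, 80]
ADD       [23]
PUSH 11   [23, 11]
LOAD 0    [23, 11, -5]
STORE 2   [23, 11]
DIV       [2]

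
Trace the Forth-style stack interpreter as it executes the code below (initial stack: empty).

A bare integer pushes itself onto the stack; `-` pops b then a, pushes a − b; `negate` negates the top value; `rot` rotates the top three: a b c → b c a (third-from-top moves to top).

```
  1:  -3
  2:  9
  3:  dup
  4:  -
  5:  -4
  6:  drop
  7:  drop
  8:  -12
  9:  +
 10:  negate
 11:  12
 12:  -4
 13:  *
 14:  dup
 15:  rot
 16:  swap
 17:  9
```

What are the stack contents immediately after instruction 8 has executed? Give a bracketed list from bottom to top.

-3   : [-3]
9    : [-3, 9]
dup  : [-3, 9, 9]
-    : [-3, 0]
-4   : [-3, 0, -4]
drop : [-3, 0]
drop : [-3]
-12  : [-3, -12]

[-3, -12]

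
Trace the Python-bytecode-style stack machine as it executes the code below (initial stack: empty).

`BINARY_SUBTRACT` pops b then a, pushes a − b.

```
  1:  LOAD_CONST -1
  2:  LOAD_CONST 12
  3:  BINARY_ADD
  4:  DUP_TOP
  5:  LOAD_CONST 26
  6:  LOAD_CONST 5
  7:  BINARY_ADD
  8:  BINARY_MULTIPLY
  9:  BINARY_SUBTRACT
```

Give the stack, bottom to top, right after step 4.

LOAD_CONST -1 -> [-1]
LOAD_CONST 12 -> [-1, 12]
BINARY_ADD    -> [11]
DUP_TOP       -> [11, 11]

[11, 11]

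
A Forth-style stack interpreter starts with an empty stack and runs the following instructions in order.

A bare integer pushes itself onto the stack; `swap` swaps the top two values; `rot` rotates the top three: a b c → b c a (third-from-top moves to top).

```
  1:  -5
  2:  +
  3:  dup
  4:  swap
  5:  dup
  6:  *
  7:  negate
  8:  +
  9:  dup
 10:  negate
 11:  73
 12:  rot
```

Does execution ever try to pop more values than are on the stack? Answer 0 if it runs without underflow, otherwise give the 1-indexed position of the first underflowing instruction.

-5 : [-5]
+  — needs 2 operands, stack has 1 → underflow

2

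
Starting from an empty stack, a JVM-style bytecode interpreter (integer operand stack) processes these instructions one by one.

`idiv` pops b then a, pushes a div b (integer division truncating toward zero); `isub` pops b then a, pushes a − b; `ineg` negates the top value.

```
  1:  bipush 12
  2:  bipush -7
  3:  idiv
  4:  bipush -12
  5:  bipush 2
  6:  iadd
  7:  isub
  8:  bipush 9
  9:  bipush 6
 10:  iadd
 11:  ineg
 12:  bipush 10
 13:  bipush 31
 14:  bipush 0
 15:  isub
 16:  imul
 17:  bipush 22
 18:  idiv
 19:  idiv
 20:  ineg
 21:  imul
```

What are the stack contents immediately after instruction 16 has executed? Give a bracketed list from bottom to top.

bipush 12   12
bipush -7   12 -7
idiv        -1
bipush -12  -1 -12
bipush 2    -1 -12 2
iadd        -1 -10
isub        9
bipush 9    9 9
bipush 6    9 9 6
iadd        9 15
ineg        9 -15
bipush 10   9 -15 10
bipush 31   9 -15 10 31
bipush 0    9 -15 10 31 0
isub        9 -15 10 31
imul        9 -15 310

[9, -15, 310]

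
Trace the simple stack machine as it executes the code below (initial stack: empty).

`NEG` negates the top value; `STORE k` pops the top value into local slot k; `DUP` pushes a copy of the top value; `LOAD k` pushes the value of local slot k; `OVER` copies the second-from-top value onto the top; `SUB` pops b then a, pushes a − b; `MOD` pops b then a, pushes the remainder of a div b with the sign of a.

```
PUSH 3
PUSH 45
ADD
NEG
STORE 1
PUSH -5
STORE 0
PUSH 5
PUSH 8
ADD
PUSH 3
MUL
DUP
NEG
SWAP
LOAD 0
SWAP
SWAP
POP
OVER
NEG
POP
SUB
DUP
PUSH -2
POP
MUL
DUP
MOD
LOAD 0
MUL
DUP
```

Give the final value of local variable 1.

-48

PUSH 3  : [3]
PUSH 45 : [3, 45]
ADD     : [48]
NEG     : [-48]
STORE 1 : []
PUSH -5 : [-5]
STORE 0 : []
PUSH 5  : [5]
PUSH 8  : [5, 8]
ADD     : [13]
PUSH 3  : [13, 3]
MUL     : [39]
DUP     : [39, 39]
NEG     : [39, -39]
SWAP    : [-39, 39]
LOAD 0  : [-39, 39, -5]
SWAP    : [-39, -5, 39]
SWAP    : [-39, 39, -5]
POP     : [-39, 39]
OVER    : [-39, 39, -39]
NEG     : [-39, 39, 39]
POP     : [-39, 39]
SUB     : [-78]
DUP     : [-78, -78]
PUSH -2 : [-78, -78, -2]
POP     : [-78, -78]
MUL     : [6084]
DUP     : [6084, 6084]
MOD     : [0]
LOAD 0  : [0, -5]
MUL     : [0]
DUP     : [0, 0]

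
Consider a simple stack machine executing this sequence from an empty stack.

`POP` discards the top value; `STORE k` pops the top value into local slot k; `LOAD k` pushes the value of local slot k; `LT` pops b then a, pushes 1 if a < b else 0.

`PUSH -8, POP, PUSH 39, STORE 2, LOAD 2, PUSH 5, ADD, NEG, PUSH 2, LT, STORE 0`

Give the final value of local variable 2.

39

PUSH -8  [-8]
POP      []
PUSH 39  [39]
STORE 2  []
LOAD 2   [39]
PUSH 5   [39, 5]
ADD      [44]
NEG      [-44]
PUSH 2   [-44, 2]
LT       [1]
STORE 0  []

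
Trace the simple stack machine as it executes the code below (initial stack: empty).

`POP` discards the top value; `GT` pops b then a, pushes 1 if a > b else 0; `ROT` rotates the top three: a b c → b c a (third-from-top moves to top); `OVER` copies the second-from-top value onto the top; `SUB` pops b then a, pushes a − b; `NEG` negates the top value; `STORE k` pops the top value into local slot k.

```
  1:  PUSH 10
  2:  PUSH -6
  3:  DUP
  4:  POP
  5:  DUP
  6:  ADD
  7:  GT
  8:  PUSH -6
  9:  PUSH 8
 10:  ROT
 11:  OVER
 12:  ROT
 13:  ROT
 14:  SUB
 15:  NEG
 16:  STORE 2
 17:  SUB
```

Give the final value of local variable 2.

-7

PUSH 10 : [10]
PUSH -6 : [10, -6]
DUP     : [10, -6, -6]
POP     : [10, -6]
DUP     : [10, -6, -6]
ADD     : [10, -12]
GT      : [1]
PUSH -6 : [1, -6]
PUSH 8  : [1, -6, 8]
ROT     : [-6, 8, 1]
OVER    : [-6, 8, 1, 8]
ROT     : [-6, 1, 8, 8]
ROT     : [-6, 8, 8, 1]
SUB     : [-6, 8, 7]
NEG     : [-6, 8, -7]
STORE 2 : [-6, 8]
SUB     : [-14]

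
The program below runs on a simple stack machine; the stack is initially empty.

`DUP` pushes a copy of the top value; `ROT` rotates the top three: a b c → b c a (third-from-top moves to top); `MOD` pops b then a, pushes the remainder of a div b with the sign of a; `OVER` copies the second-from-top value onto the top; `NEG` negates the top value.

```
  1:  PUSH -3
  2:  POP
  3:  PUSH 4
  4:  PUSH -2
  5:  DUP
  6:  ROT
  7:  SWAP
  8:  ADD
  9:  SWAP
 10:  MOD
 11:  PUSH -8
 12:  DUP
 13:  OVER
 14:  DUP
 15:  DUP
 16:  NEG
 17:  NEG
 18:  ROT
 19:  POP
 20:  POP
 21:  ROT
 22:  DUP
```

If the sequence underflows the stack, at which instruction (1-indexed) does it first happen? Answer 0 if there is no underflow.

PUSH -3 -> [-3]
POP     -> []
PUSH 4  -> [4]
PUSH -2 -> [4, -2]
DUP     -> [4, -2, -2]
ROT     -> [-2, -2, 4]
SWAP    -> [-2, 4, -2]
ADD     -> [-2, 2]
SWAP    -> [2, -2]
MOD     -> [0]
PUSH -8 -> [0, -8]
DUP     -> [0, -8, -8]
OVER    -> [0, -8, -8, -8]
DUP     -> [0, -8, -8, -8, -8]
DUP     -> [0, -8, -8, -8, -8, -8]
NEG     -> [0, -8, -8, -8, -8, 8]
NEG     -> [0, -8, -8, -8, -8, -8]
ROT     -> [0, -8, -8, -8, -8, -8]
POP     -> [0, -8, -8, -8, -8]
POP     -> [0, -8, -8, -8]
ROT     -> [0, -8, -8, -8]
DUP     -> [0, -8, -8, -8, -8]

0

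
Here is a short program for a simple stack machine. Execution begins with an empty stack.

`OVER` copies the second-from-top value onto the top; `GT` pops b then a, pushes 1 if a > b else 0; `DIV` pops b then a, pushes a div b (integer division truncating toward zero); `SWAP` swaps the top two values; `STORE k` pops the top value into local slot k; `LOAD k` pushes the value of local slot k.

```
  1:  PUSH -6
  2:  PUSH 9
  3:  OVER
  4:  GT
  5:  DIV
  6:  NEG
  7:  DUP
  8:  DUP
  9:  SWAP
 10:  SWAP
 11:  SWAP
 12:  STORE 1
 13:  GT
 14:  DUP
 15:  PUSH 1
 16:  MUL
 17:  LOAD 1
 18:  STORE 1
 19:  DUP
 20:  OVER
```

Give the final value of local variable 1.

6

PUSH -6 → [-6]
PUSH 9  → [-6, 9]
OVER    → [-6, 9, -6]
GT      → [-6, 1]
DIV     → [-6]
NEG     → [6]
DUP     → [6, 6]
DUP     → [6, 6, 6]
SWAP    → [6, 6, 6]
SWAP    → [6, 6, 6]
SWAP    → [6, 6, 6]
STORE 1 → [6, 6]
GT      → [0]
DUP     → [0, 0]
PUSH 1  → [0, 0, 1]
MUL     → [0, 0]
LOAD 1  → [0, 0, 6]
STORE 1 → [0, 0]
DUP     → [0, 0, 0]
OVER    → [0, 0, 0, 0]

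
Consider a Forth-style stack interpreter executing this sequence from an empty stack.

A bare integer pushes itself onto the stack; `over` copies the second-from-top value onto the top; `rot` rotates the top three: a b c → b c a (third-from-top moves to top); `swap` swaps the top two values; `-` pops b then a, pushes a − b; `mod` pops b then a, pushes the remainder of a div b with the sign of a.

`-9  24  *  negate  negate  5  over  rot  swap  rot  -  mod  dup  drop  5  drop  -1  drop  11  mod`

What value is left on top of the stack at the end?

-9     -> -9
24     -> -9 24
*      -> -216
negate -> 216
negate -> -216
5      -> -216 5
over   -> -216 5 -216
rot    -> 5 -216 -216
swap   -> 5 -216 -216
rot    -> -216 -216 5
-      -> -216 -221
mod    -> -216
dup    -> -216 -216
drop   -> -216
5      -> -216 5
drop   -> -216
-1     -> -216 -1
drop   -> -216
11     -> -216 11
mod    -> -7

-7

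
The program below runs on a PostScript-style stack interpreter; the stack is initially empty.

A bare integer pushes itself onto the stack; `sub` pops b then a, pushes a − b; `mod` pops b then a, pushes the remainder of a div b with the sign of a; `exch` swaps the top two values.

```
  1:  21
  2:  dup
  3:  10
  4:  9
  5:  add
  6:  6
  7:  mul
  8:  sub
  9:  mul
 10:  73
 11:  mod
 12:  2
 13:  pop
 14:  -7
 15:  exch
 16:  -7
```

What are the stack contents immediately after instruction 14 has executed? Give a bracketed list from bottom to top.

21   [21]
dup  [21, 21]
10   [21, 21, 10]
9    [21, 21, 10, 9]
add  [21, 21, 19]
6    [21, 21, 19, 6]
mul  [21, 21, 114]
sub  [21, -93]
mul  [-1953]
73   [-1953, 73]
mod  [-55]
2    [-55, 2]
pop  [-55]
-7   [-55, -7]

[-55, -7]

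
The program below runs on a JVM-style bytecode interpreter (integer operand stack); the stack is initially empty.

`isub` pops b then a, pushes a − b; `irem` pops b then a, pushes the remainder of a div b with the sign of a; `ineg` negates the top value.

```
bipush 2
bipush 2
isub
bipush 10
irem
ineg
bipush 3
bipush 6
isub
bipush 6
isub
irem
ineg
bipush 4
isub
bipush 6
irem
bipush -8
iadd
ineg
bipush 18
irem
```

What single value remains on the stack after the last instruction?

bipush 2  → 2
bipush 2  → 2 2
isub      → 0
bipush 10 → 0 10
irem      → 0
ineg      → 0
bipush 3  → 0 3
bipush 6  → 0 3 6
isub      → 0 -3
bipush 6  → 0 -3 6
isub      → 0 -9
irem      → 0
ineg      → 0
bipush 4  → 0 4
isub      → -4
bipush 6  → -4 6
irem      → -4
bipush -8 → -4 -8
iadd      → -12
ineg      → 12
bipush 18 → 12 18
irem      → 12

12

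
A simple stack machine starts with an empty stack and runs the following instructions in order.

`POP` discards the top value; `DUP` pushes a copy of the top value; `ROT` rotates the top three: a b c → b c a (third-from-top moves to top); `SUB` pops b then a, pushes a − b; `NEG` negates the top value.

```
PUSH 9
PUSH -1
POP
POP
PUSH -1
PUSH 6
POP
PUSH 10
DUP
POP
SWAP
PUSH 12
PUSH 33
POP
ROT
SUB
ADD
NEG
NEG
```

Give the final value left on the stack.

PUSH 9  -> 9
PUSH -1 -> 9 -1
POP     -> 9
POP     -> (empty)
PUSH -1 -> -1
PUSH 6  -> -1 6
POP     -> -1
PUSH 10 -> -1 10
DUP     -> -1 10 10
POP     -> -1 10
SWAP    -> 10 -1
PUSH 12 -> 10 -1 12
PUSH 33 -> 10 -1 12 33
POP     -> 10 -1 12
ROT     -> -1 12 10
SUB     -> -1 2
ADD     -> 1
NEG     -> -1
NEG     -> 1

1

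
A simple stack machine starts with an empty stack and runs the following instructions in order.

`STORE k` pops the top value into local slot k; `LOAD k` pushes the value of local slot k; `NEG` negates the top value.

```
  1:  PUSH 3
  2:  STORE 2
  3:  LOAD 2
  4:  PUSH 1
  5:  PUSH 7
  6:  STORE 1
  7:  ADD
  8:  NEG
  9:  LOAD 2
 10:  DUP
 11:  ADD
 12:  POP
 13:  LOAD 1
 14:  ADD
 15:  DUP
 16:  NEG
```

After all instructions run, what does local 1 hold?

PUSH 3   [3]
STORE 2  []
LOAD 2   [3]
PUSH 1   [3, 1]
PUSH 7   [3, 1, 7]
STORE 1  [3, 1]
ADD      [4]
NEG      [-4]
LOAD 2   [-4, 3]
DUP      [-4, 3, 3]
ADD      [-4, 6]
POP      [-4]
LOAD 1   [-4, 7]
ADD      [3]
DUP      [3, 3]
NEG      [3, -3]

7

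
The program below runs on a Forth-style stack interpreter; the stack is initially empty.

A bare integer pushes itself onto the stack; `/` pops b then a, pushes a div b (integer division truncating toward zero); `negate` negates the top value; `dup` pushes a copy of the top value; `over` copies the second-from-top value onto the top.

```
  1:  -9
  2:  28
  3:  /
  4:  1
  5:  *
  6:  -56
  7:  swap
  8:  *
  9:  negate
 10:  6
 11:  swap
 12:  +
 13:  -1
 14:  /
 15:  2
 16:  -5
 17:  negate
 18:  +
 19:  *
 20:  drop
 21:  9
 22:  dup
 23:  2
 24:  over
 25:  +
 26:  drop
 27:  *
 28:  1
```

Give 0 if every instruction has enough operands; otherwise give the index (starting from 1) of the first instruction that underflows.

-9     → [-9]
28     → [-9, 28]
/      → [0]
1      → [0, 1]
*      → [0]
-56    → [0, -56]
swap   → [-56, 0]
*      → [0]
negate → [0]
6      → [0, 6]
swap   → [6, 0]
+      → [6]
-1     → [6, -1]
/      → [-6]
2      → [-6, 2]
-5     → [-6, 2, -5]
negate → [-6, 2, 5]
+      → [-6, 7]
*      → [-42]
drop   → []
9      → [9]
dup    → [9, 9]
2      → [9, 9, 2]
over   → [9, 9, 2, 9]
+      → [9, 9, 11]
drop   → [9, 9]
*      → [81]
1      → [81, 1]

0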